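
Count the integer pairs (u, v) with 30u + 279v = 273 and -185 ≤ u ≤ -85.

1

gcd(279, 30) = 3.
By Bézout, 30·(28) + 279·(-3) = 3.
Particular solution: (37, -3).
General solution: u = 37 + 93t, v = -3 - 10t for integer t.
-185 ≤ 37 + 93t ≤ -85 gives t ∈ [-2, -2], which is 1 value.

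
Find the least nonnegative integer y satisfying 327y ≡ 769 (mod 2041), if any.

820

gcd(2041, 327):
  2041 = 6×327 + 79
  327 = 4×79 + 11
  79 = 7×11 + 2
  11 = 5×2 + 1
  2 = 2×1
so gcd(2041, 327) = 1.
1 divides 769, so solutions exist.
Back-substitute for Bézout coefficients:
  1 = 11 - 5×2
  ... = 327×(930) + 2041×(-149)
So 327×(930) ≡ 1 (mod 2041); multiply by 769: y ≡ 715170 (mod 2041).
Smallest nonnegative: y = 715170 mod 2041 = 820.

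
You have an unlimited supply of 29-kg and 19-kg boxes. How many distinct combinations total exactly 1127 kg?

2

Need nonnegative integers with 29j + 19k = 1127.
gcd(29, 19) = 1, and 29·(2) + 19·(-3) = 1.
So (j₀, k₀) = (2254, -3381); general j = 2254 + 19t, k = -3381 - 29t.
j ≥ 0 ⇒ t ≥ -118; k ≥ 0 ⇒ t ≤ -117. That's 2 values of t.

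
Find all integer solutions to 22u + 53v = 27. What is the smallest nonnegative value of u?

47

gcd(53, 22):
  53 = 2×22 + 9
  22 = 2×9 + 4
  9 = 2×4 + 1
  4 = 4×1
so gcd(53, 22) = 1.
1 divides 27, so solutions exist.
Back-substitute for Bézout coefficients:
  1 = 9 - 2×4
  ... = 22×(-12) + 53×(5)
Scale by 27/1 = 27: (u₀, v₀) = (-324, 135).
General solution: u = -324 + 53t, v = 135 - 22t for integer t.
u ≥ 0: smallest is -324 mod 53 = 47 (at t = 7), with v = -19.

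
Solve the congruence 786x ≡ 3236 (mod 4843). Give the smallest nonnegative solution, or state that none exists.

953

gcd(4843, 786) = 1.
1 divides 3236, so solutions exist.
By Bézout, 786*(-1411) + 4843*(229) = 1.
So 786*(-1411) ≡ 1 (mod 4843); multiply by 3236: x ≡ -4565996 (mod 4843).
Smallest nonnegative: x = -4565996 mod 4843 = 953.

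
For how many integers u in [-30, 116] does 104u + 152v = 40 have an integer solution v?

gcd(152, 104) = 8.
By Bézout, 104·(3) + 152·(-2) = 8.
Particular solution: (15, -10).
General solution: u = 15 + 19t, v = -10 - 13t for integer t.
-30 ≤ 15 + 19t ≤ 116 gives t ∈ [-2, 5], which is 8 values.

8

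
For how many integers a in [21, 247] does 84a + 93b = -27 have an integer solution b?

gcd(93, 84):
  93 = 1·84 + 9
  84 = 9·9 + 3
  9 = 3·3
so gcd(93, 84) = 3.
Back-substitute for Bézout coefficients:
  3 = 84 - 9·9
  ... = 84·(10) + 93·(-9)
Scale by -9: particular solution (-90, 81); reduce a mod 31: (3, -3).
General solution: a = 3 + 31t, b = -3 - 28t for integer t.
21 ≤ 3 + 31t ≤ 247 gives t ∈ [1, 7], which is 7 values.

7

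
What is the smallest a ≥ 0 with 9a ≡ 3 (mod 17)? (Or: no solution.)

6

gcd(17, 9):
  17 = 1×9 + 8
  9 = 1×8 + 1
  8 = 8×1
so gcd(17, 9) = 1.
1 divides 3, so solutions exist.
Back-substitute for Bézout coefficients:
  1 = 9 - 1×8
  ... = 9×(2) + 17×(-1)
So 9×(2) ≡ 1 (mod 17); multiply by 3: a ≡ 6 (mod 17).
Smallest nonnegative: a = 6 mod 17 = 6.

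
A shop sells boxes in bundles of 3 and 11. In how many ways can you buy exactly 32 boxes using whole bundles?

1

Need nonnegative integers with 3j + 11k = 32.
gcd(3, 11) = 1, and 3·(4) + 11·(-1) = 1.
So (j₀, k₀) = (128, -32); general j = 128 + 11t, k = -32 - 3t.
j ≥ 0 ⇒ t ≥ -11; k ≥ 0 ⇒ t ≤ -11. That's 1 value of t.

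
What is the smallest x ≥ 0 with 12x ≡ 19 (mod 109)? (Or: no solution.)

47

gcd(109, 12) = 1  (109 = 9*12 + 1, 12 = 12*1).
1 divides 19, so solutions exist.
Back-substituting, 12*(-9) + 109*(1) = 1.
So 12*(-9) ≡ 1 (mod 109); multiply by 19: x ≡ -171 (mod 109).
Smallest nonnegative: x = -171 mod 109 = 47.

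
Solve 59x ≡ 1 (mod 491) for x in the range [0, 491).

258

gcd(491, 59) = 1.
By Bézout, 59×(-233) + 491×(28) = 1.
So 59×-233 ≡ 1 (mod 491), and -233 mod 491 = 258.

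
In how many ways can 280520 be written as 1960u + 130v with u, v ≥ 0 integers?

gcd(1960, 130):
  1960 = 15*130 + 10
  130 = 13*10
so gcd(1960, 130) = 10.
Back-substitute for Bézout coefficients:
  10 = 1960 - 15*130
  ... = 1960*(1) + 130*(-15)
Scale by 28052: one solution is (28052, -420780). Reduce u mod 13: (11, 1992).
General: u = 11 + 13t, v = 1992 - 196t.
u ≥ 0 ⇒ t ≥ 0; v ≥ 0 ⇒ t ≤ 10. So t ∈ [0, 10]: 11 solutions.

11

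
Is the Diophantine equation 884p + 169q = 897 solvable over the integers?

gcd(884, 169):
  884 = 5·169 + 39
  169 = 4·39 + 13
  39 = 3·13
so gcd(884, 169) = 13.
13 divides 897, so integer solutions exist.

yes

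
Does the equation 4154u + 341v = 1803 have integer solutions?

gcd(4154, 341):
  4154 = 12×341 + 62
  341 = 5×62 + 31
  62 = 2×31
so gcd(4154, 341) = 31.
31 does not divide 1803 (remainder 5), so no integer solutions.

no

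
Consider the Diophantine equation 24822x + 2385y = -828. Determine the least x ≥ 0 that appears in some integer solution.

166

gcd(24822, 2385) = 9  (24822 = 10×2385 + 972, 2385 = 2×972 + 441, 972 = 2×441 + 90, 441 = 4×90 + 81, 90 = 1×81 + 9, 81 = 9×9).
9 divides -828, so solutions exist.
Back-substituting, 24822×(27) + 2385×(-281) = 9.
Scale by -828/9 = -92: (x₀, y₀) = (-2484, 25852).
General solution: x = -2484 + 265t, y = 25852 - 2758t for integer t.
x ≥ 0: smallest is -2484 mod 265 = 166 (at t = 10), with y = -1728.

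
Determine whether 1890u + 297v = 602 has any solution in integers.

gcd(1890, 297) = 27  (1890 = 6·297 + 108, 297 = 2·108 + 81, 108 = 1·81 + 27, 81 = 3·27).
27 does not divide 602 (remainder 8), so no integer solutions.

no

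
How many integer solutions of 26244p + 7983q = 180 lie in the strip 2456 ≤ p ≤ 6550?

gcd(26244, 7983):
  26244 = 3·7983 + 2295
  7983 = 3·2295 + 1098
  2295 = 2·1098 + 99
  1098 = 11·99 + 9
  99 = 11·9
so gcd(26244, 7983) = 9.
Back-substitute for Bézout coefficients:
  9 = 1098 - 11·99
  ... = 26244·(-80) + 7983·(263)
Scale by 20: particular solution (-1600, 5260); reduce p mod 887: (174, -572).
General solution: p = 174 + 887t, q = -572 - 2916t for integer t.
2456 ≤ 174 + 887t ≤ 6550 gives t ∈ [3, 7], which is 5 values.

5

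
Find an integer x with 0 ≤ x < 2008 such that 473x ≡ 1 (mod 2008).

225

gcd(2008, 473) = 1  (2008 = 4*473 + 116, 473 = 4*116 + 9, 116 = 12*9 + 8, 9 = 1*8 + 1, 8 = 8*1).
Back-substituting, 473*(225) + 2008*(-53) = 1.
So 473*225 ≡ 1 (mod 2008), and 225 mod 2008 = 225.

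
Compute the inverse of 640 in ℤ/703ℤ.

212

gcd(703, 640) = 1  (703 = 1·640 + 63, 640 = 10·63 + 10, 63 = 6·10 + 3, 10 = 3·3 + 1, 3 = 3·1).
Back-substituting, 640·(212) + 703·(-193) = 1.
So 640·212 ≡ 1 (mod 703), and 212 mod 703 = 212.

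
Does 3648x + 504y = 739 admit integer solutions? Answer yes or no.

no

gcd(3648, 504):
  3648 = 7×504 + 120
  504 = 4×120 + 24
  120 = 5×24
so gcd(3648, 504) = 24.
24 does not divide 739 (remainder 19), so no integer solutions.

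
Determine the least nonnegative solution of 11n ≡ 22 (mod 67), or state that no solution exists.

gcd(67, 11):
  67 = 6*11 + 1
  11 = 11*1
so gcd(67, 11) = 1.
1 divides 22, so solutions exist.
Back-substitute for Bézout coefficients:
  1 = 67 - 6*11
  ... = 11*(-6) + 67*(1)
So 11*(-6) ≡ 1 (mod 67); multiply by 22: n ≡ -132 (mod 67).
Smallest nonnegative: n = -132 mod 67 = 2.

2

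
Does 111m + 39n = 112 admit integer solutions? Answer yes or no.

no

gcd(111, 39) = 3  (111 = 2·39 + 33, 39 = 1·33 + 6, 33 = 5·6 + 3, 6 = 2·3).
3 does not divide 112 (remainder 1), so no integer solutions.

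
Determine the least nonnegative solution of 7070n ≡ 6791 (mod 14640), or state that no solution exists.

gcd(14640, 7070) = 10  (14640 = 2×7070 + 500, 7070 = 14×500 + 70, 500 = 7×70 + 10, 70 = 7×10).
10 does not divide 6791, so the congruence has no solution.

no solution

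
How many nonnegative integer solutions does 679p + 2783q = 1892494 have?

gcd(2783, 679) = 1.
By Bézout, 679·(623) + 2783·(-152) = 1.
One solution: (246, 620).
General: p = 246 + 2783t, q = 620 - 679t.
p ≥ 0 ⇒ t ≥ 0; q ≥ 0 ⇒ t ≤ 0. So t ∈ [0, 0]: 1 solution.

1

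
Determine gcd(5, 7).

1

gcd(7, 5) = 1  (7 = 1×5 + 2, 5 = 2×2 + 1, 2 = 2×1).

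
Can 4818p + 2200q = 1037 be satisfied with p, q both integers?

gcd(4818, 2200) = 22  (4818 = 2·2200 + 418, 2200 = 5·418 + 110, 418 = 3·110 + 88, 110 = 1·88 + 22, 88 = 4·22).
22 does not divide 1037 (remainder 3), so no integer solutions.

no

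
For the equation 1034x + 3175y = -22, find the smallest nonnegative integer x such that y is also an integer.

2567

gcd(3175, 1034) = 1  (3175 = 3*1034 + 73, 1034 = 14*73 + 12, 73 = 6*12 + 1, 12 = 12*1).
1 divides -22, so solutions exist.
Back-substituting, 1034*(-261) + 3175*(85) = 1.
Scale by -22/1 = -22: (x₀, y₀) = (5742, -1870).
General solution: x = 5742 + 3175t, y = -1870 - 1034t for integer t.
x ≥ 0: smallest is 5742 mod 3175 = 2567 (at t = -1), with y = -836.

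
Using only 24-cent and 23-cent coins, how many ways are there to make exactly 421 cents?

Need nonnegative integers with 24j + 23k = 421.
gcd(24, 23) = 1, and 24·(1) + 23·(-1) = 1.
So (j₀, k₀) = (421, -421); general j = 421 + 23t, k = -421 - 24t.
j ≥ 0 ⇒ t ≥ -18; k ≥ 0 ⇒ t ≤ -18. That's 1 value of t.

1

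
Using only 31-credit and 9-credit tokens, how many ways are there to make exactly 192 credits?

Need nonnegative integers with 31j + 9k = 192.
gcd(31, 9) = 1, and 31·(-2) + 9·(7) = 1.
So (j₀, k₀) = (-384, 1344); general j = -384 + 9t, k = 1344 - 31t.
j ≥ 0 ⇒ t ≥ 43; k ≥ 0 ⇒ t ≤ 43. That's 1 value of t.

1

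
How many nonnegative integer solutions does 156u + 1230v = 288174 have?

gcd(1230, 156) = 6  (1230 = 7*156 + 138, 156 = 1*138 + 18, 138 = 7*18 + 12, 18 = 1*12 + 6, 12 = 2*6).
Back-substituting, 156*(71) + 1230*(-9) = 6.
Scale by 48029: one solution is (3410059, -432261). Reduce u mod 205: (89, 223).
General: u = 89 + 205t, v = 223 - 26t.
u ≥ 0 ⇒ t ≥ 0; v ≥ 0 ⇒ t ≤ 8. So t ∈ [0, 8]: 9 solutions.

9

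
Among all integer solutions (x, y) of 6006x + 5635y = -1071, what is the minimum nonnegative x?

149

gcd(6006, 5635) = 7.
7 divides -1071, so solutions exist.
By Bézout, 6006×(-243) + 5635×(259) = 7.
Scale by -1071/7 = -153: (x₀, y₀) = (37179, -39627).
General solution: x = 37179 + 805t, y = -39627 - 858t for integer t.
x ≥ 0: smallest is 37179 mod 805 = 149 (at t = -46), with y = -159.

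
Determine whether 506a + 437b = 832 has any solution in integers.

gcd(506, 437) = 23  (506 = 1·437 + 69, 437 = 6·69 + 23, 69 = 3·23).
23 does not divide 832 (remainder 4), so no integer solutions.

no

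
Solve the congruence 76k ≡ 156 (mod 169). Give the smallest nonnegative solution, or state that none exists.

91

gcd(169, 76) = 1  (169 = 2×76 + 17, 76 = 4×17 + 8, 17 = 2×8 + 1, 8 = 8×1).
1 divides 156, so solutions exist.
Back-substituting, 76×(-20) + 169×(9) = 1.
So 76×(-20) ≡ 1 (mod 169); multiply by 156: k ≡ -3120 (mod 169).
Smallest nonnegative: k = -3120 mod 169 = 91.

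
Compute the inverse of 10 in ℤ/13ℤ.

gcd(13, 10) = 1.
By Bézout, 10·(4) + 13·(-3) = 1.
So 10·4 ≡ 1 (mod 13), and 4 mod 13 = 4.

4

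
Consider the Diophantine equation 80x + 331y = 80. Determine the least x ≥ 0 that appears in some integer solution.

gcd(331, 80):
  331 = 4·80 + 11
  80 = 7·11 + 3
  11 = 3·3 + 2
  3 = 1·2 + 1
  2 = 2·1
so gcd(331, 80) = 1.
1 divides 80, so solutions exist.
Back-substitute for Bézout coefficients:
  1 = 3 - 1·2
  ... = 80·(120) + 331·(-29)
Scale by 80/1 = 80: (x₀, y₀) = (9600, -2320).
General solution: x = 9600 + 331t, y = -2320 - 80t for integer t.
x ≥ 0: smallest is 9600 mod 331 = 1 (at t = -29), with y = 0.

1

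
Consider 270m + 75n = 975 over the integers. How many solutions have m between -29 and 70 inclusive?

20

gcd(270, 75) = 15  (270 = 3·75 + 45, 75 = 1·45 + 30, 45 = 1·30 + 15, 30 = 2·15).
Back-substituting, 270·(2) + 75·(-7) = 15.
Scale by 65: particular solution (130, -455); reduce m mod 5: (0, 13).
General solution: m = 0 + 5t, n = 13 - 18t for integer t.
-29 ≤ 0 + 5t ≤ 70 gives t ∈ [-5, 14], which is 20 values.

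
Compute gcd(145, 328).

1

gcd(328, 145) = 1  (328 = 2×145 + 38, 145 = 3×38 + 31, 38 = 1×31 + 7, 31 = 4×7 + 3, 7 = 2×3 + 1, 3 = 3×1).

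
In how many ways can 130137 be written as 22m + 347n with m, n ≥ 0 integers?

gcd(347, 22) = 1.
By Bézout, 22*(142) + 347*(-9) = 1.
One solution: (316, 355).
General: m = 316 + 347t, n = 355 - 22t.
m ≥ 0 ⇒ t ≥ 0; n ≥ 0 ⇒ t ≤ 16. So t ∈ [0, 16]: 17 solutions.

17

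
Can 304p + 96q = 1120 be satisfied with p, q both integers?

gcd(304, 96):
  304 = 3·96 + 16
  96 = 6·16
so gcd(304, 96) = 16.
16 divides 1120, so integer solutions exist.

yes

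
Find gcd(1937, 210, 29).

gcd(1937, 210):
  1937 = 9×210 + 47
  210 = 4×47 + 22
  47 = 2×22 + 3
  22 = 7×3 + 1
  3 = 3×1
so gcd(1937, 210) = 1.
gcd(1, 29) = 1.

1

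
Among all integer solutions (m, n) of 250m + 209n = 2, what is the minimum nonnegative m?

102

gcd(250, 209) = 1  (250 = 1×209 + 41, 209 = 5×41 + 4, 41 = 10×4 + 1, 4 = 4×1).
1 divides 2, so solutions exist.
Back-substituting, 250×(51) + 209×(-61) = 1.
Scale by 2/1 = 2: (m₀, n₀) = (102, -122).
General solution: m = 102 + 209t, n = -122 - 250t for integer t.
m ≥ 0: smallest is 102 mod 209 = 102 (at t = 0), with n = -122.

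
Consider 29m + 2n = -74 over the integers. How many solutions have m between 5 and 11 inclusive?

3

gcd(29, 2):
  29 = 14×2 + 1
  2 = 2×1
so gcd(29, 2) = 1.
Back-substitute for Bézout coefficients:
  1 = 29 - 14×2
  ... = 29×(1) + 2×(-14)
Scale by -74: particular solution (-74, 1036); reduce m mod 2: (0, -37).
General solution: m = 0 + 2t, n = -37 - 29t for integer t.
5 ≤ 0 + 2t ≤ 11 gives t ∈ [3, 5], which is 3 values.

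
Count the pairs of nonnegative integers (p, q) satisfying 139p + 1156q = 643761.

gcd(1156, 139) = 1.
By Bézout, 139×(499) + 1156×(-60) = 1.
One solution: (523, 494).
General: p = 523 + 1156t, q = 494 - 139t.
p ≥ 0 ⇒ t ≥ 0; q ≥ 0 ⇒ t ≤ 3. So t ∈ [0, 3]: 4 solutions.

4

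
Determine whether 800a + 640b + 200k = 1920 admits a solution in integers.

gcd(800, 640):
  800 = 1*640 + 160
  640 = 4*160
so gcd(800, 640) = 160.
gcd(160, 200) = 40.
40 divides 1920, so integer solutions exist.

yes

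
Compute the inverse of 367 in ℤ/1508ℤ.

gcd(1508, 367) = 1  (1508 = 4·367 + 40, 367 = 9·40 + 7, 40 = 5·7 + 5, 7 = 1·5 + 2, 5 = 2·2 + 1, 2 = 2·1).
Back-substituting, 367·(-641) + 1508·(156) = 1.
So 367·-641 ≡ 1 (mod 1508), and -641 mod 1508 = 867.

867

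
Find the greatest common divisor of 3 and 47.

gcd(47, 3):
  47 = 15*3 + 2
  3 = 1*2 + 1
  2 = 2*1
so gcd(47, 3) = 1.

1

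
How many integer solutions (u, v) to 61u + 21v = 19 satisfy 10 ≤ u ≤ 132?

gcd(61, 21):
  61 = 2×21 + 19
  21 = 1×19 + 2
  19 = 9×2 + 1
  2 = 2×1
so gcd(61, 21) = 1.
Back-substitute for Bézout coefficients:
  1 = 19 - 9×2
  ... = 61×(10) + 21×(-29)
Scale by 19: particular solution (190, -551); reduce u mod 21: (1, -2).
General solution: u = 1 + 21t, v = -2 - 61t for integer t.
10 ≤ 1 + 21t ≤ 132 gives t ∈ [1, 6], which is 6 values.

6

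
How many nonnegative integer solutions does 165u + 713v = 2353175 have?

gcd(713, 165) = 1.
By Bézout, 165*(121) + 713*(-28) = 1.
One solution: (477, 3190).
General: u = 477 + 713t, v = 3190 - 165t.
u ≥ 0 ⇒ t ≥ 0; v ≥ 0 ⇒ t ≤ 19. So t ∈ [0, 19]: 20 solutions.

20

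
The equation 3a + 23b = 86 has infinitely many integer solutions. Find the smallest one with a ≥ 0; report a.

21

gcd(23, 3) = 1.
1 divides 86, so solutions exist.
By Bézout, 3×(8) + 23×(-1) = 1.
Scale by 86/1 = 86: (a₀, b₀) = (688, -86).
General solution: a = 688 + 23t, b = -86 - 3t for integer t.
a ≥ 0: smallest is 688 mod 23 = 21 (at t = -29), with b = 1.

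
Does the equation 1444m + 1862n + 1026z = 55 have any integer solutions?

no

gcd(1862, 1444) = 38  (1862 = 1×1444 + 418, 1444 = 3×418 + 190, 418 = 2×190 + 38, 190 = 5×38).
gcd(38, 1026) = 38.
38 does not divide 55 (remainder 17), so no integer solutions.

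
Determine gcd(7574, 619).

gcd(7574, 619):
  7574 = 12·619 + 146
  619 = 4·146 + 35
  146 = 4·35 + 6
  35 = 5·6 + 5
  6 = 1·5 + 1
  5 = 5·1
so gcd(7574, 619) = 1.

1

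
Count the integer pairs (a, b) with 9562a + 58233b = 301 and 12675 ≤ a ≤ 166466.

gcd(58233, 9562) = 7.
By Bézout, 9562*(1285) + 58233*(-211) = 7.
Particular solution: (5341, -877).
General solution: a = 5341 + 8319t, b = -877 - 1366t for integer t.
12675 ≤ 5341 + 8319t ≤ 166466 gives t ∈ [1, 19], which is 19 values.

19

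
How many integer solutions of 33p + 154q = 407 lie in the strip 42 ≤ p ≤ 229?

14

gcd(154, 33) = 11  (154 = 4·33 + 22, 33 = 1·22 + 11, 22 = 2·11).
Back-substituting, 33·(5) + 154·(-1) = 11.
Scale by 37: particular solution (185, -37); reduce p mod 14: (3, 2).
General solution: p = 3 + 14t, q = 2 - 3t for integer t.
42 ≤ 3 + 14t ≤ 229 gives t ∈ [3, 16], which is 14 values.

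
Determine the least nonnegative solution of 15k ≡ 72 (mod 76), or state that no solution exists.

20

gcd(76, 15):
  76 = 5×15 + 1
  15 = 15×1
so gcd(76, 15) = 1.
1 divides 72, so solutions exist.
Back-substitute for Bézout coefficients:
  1 = 76 - 5×15
  ... = 15×(-5) + 76×(1)
So 15×(-5) ≡ 1 (mod 76); multiply by 72: k ≡ -360 (mod 76).
Smallest nonnegative: k = -360 mod 76 = 20.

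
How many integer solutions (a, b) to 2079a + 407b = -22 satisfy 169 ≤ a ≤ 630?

12

gcd(2079, 407) = 11.
By Bézout, 2079*(-9) + 407*(46) = 11.
Particular solution: (18, -92).
General solution: a = 18 + 37t, b = -92 - 189t for integer t.
169 ≤ 18 + 37t ≤ 630 gives t ∈ [5, 16], which is 12 values.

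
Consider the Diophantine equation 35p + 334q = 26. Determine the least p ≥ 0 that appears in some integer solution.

58

gcd(334, 35):
  334 = 9·35 + 19
  35 = 1·19 + 16
  19 = 1·16 + 3
  16 = 5·3 + 1
  3 = 3·1
so gcd(334, 35) = 1.
1 divides 26, so solutions exist.
Back-substitute for Bézout coefficients:
  1 = 16 - 5·3
  ... = 35·(105) + 334·(-11)
Scale by 26/1 = 26: (p₀, q₀) = (2730, -286).
General solution: p = 2730 + 334t, q = -286 - 35t for integer t.
p ≥ 0: smallest is 2730 mod 334 = 58 (at t = -8), with q = -6.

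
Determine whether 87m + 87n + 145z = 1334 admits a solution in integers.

yes

gcd(87, 87) = 87.
gcd(87, 145) = 29.
29 divides 1334, so integer solutions exist.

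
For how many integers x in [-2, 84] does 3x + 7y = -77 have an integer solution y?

gcd(7, 3) = 1.
By Bézout, 3·(-2) + 7·(1) = 1.
Particular solution: (0, -11).
General solution: x = 0 + 7t, y = -11 - 3t for integer t.
-2 ≤ 0 + 7t ≤ 84 gives t ∈ [0, 12], which is 13 values.

13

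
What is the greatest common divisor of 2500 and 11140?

20

gcd(11140, 2500) = 20  (11140 = 4×2500 + 1140, 2500 = 2×1140 + 220, 1140 = 5×220 + 40, 220 = 5×40 + 20, 40 = 2×20).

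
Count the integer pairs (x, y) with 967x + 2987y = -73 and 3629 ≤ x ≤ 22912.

gcd(2987, 967):
  2987 = 3*967 + 86
  967 = 11*86 + 21
  86 = 4*21 + 2
  21 = 10*2 + 1
  2 = 2*1
so gcd(2987, 967) = 1.
Back-substitute for Bézout coefficients:
  1 = 21 - 10*2
  ... = 967*(1424) + 2987*(-461)
Scale by -73: particular solution (-103952, 33653); reduce x mod 2987: (593, -192).
General solution: x = 593 + 2987t, y = -192 - 967t for integer t.
3629 ≤ 593 + 2987t ≤ 22912 gives t ∈ [2, 7], which is 6 values.

6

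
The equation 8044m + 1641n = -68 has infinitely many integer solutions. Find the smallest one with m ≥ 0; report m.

gcd(8044, 1641):
  8044 = 4·1641 + 1480
  1641 = 1·1480 + 161
  1480 = 9·161 + 31
  161 = 5·31 + 6
  31 = 5·6 + 1
  6 = 6·1
so gcd(8044, 1641) = 1.
1 divides -68, so solutions exist.
Back-substitute for Bézout coefficients:
  1 = 31 - 5·6
  ... = 8044·(265) + 1641·(-1299)
Scale by -68/1 = -68: (m₀, n₀) = (-18020, 88332).
General solution: m = -18020 + 1641t, n = 88332 - 8044t for integer t.
m ≥ 0: smallest is -18020 mod 1641 = 31 (at t = 11), with n = -152.

31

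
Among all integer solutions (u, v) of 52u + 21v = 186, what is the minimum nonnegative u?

6

gcd(52, 21) = 1  (52 = 2*21 + 10, 21 = 2*10 + 1, 10 = 10*1).
1 divides 186, so solutions exist.
Back-substituting, 52*(-2) + 21*(5) = 1.
Scale by 186/1 = 186: (u₀, v₀) = (-372, 930).
General solution: u = -372 + 21t, v = 930 - 52t for integer t.
u ≥ 0: smallest is -372 mod 21 = 6 (at t = 18), with v = -6.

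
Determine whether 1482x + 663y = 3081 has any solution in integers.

gcd(1482, 663):
  1482 = 2*663 + 156
  663 = 4*156 + 39
  156 = 4*39
so gcd(1482, 663) = 39.
39 divides 3081, so integer solutions exist.

yes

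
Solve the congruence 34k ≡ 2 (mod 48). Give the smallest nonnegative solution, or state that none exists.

gcd(48, 34):
  48 = 1×34 + 14
  34 = 2×14 + 6
  14 = 2×6 + 2
  6 = 3×2
so gcd(48, 34) = 2.
2 divides 2, so solutions exist.
Back-substitute for Bézout coefficients:
  2 = 14 - 2×6
  ... = 34×(-7) + 48×(5)
So 34×(-7) ≡ 2 (mod 48); multiply by 1: k ≡ -7 (mod 24).
Smallest nonnegative: k = -7 mod 24 = 17.

17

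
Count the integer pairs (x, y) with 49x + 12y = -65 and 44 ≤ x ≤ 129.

gcd(49, 12) = 1.
By Bézout, 49*(1) + 12*(-4) = 1.
Particular solution: (7, -34).
General solution: x = 7 + 12t, y = -34 - 49t for integer t.
44 ≤ 7 + 12t ≤ 129 gives t ∈ [4, 10], which is 7 values.

7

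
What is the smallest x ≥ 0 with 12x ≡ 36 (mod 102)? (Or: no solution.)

3

gcd(102, 12) = 6  (102 = 8*12 + 6, 12 = 2*6).
6 divides 36, so solutions exist.
Back-substituting, 12*(-8) + 102*(1) = 6.
So 12*(-8) ≡ 6 (mod 102); multiply by 6: x ≡ -48 (mod 17).
Smallest nonnegative: x = -48 mod 17 = 3.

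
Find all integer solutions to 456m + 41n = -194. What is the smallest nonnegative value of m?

gcd(456, 41):
  456 = 11·41 + 5
  41 = 8·5 + 1
  5 = 5·1
so gcd(456, 41) = 1.
1 divides -194, so solutions exist.
Back-substitute for Bézout coefficients:
  1 = 41 - 8·5
  ... = 456·(-8) + 41·(89)
Scale by -194/1 = -194: (m₀, n₀) = (1552, -17266).
General solution: m = 1552 + 41t, n = -17266 - 456t for integer t.
m ≥ 0: smallest is 1552 mod 41 = 35 (at t = -37), with n = -394.

35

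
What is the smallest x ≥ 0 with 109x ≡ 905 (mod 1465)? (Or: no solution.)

640

gcd(1465, 109):
  1465 = 13·109 + 48
  109 = 2·48 + 13
  48 = 3·13 + 9
  13 = 1·9 + 4
  9 = 2·4 + 1
  4 = 4·1
so gcd(1465, 109) = 1.
1 divides 905, so solutions exist.
Back-substitute for Bézout coefficients:
  1 = 9 - 2·4
  ... = 109·(-336) + 1465·(25)
So 109·(-336) ≡ 1 (mod 1465); multiply by 905: x ≡ -304080 (mod 1465).
Smallest nonnegative: x = -304080 mod 1465 = 640.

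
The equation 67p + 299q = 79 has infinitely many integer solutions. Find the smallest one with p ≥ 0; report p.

gcd(299, 67) = 1  (299 = 4·67 + 31, 67 = 2·31 + 5, 31 = 6·5 + 1, 5 = 5·1).
1 divides 79, so solutions exist.
Back-substituting, 67·(-58) + 299·(13) = 1.
Scale by 79/1 = 79: (p₀, q₀) = (-4582, 1027).
General solution: p = -4582 + 299t, q = 1027 - 67t for integer t.
p ≥ 0: smallest is -4582 mod 299 = 202 (at t = 16), with q = -45.

202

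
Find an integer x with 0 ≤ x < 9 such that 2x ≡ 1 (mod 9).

5

gcd(9, 2) = 1.
By Bézout, 2*(-4) + 9*(1) = 1.
So 2*-4 ≡ 1 (mod 9), and -4 mod 9 = 5.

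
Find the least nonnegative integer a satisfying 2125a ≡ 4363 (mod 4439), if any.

541

gcd(4439, 2125) = 1  (4439 = 2*2125 + 189, 2125 = 11*189 + 46, 189 = 4*46 + 5, 46 = 9*5 + 1, 5 = 5*1).
1 divides 4363, so solutions exist.
Back-substituting, 2125*(869) + 4439*(-416) = 1.
So 2125*(869) ≡ 1 (mod 4439); multiply by 4363: a ≡ 3791447 (mod 4439).
Smallest nonnegative: a = 3791447 mod 4439 = 541.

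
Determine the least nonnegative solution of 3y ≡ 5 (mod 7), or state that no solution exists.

4

gcd(7, 3) = 1.
1 divides 5, so solutions exist.
By Bézout, 3·(-2) + 7·(1) = 1.
So 3·(-2) ≡ 1 (mod 7); multiply by 5: y ≡ -10 (mod 7).
Smallest nonnegative: y = -10 mod 7 = 4.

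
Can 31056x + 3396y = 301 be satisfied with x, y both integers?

gcd(31056, 3396):
  31056 = 9×3396 + 492
  3396 = 6×492 + 444
  492 = 1×444 + 48
  444 = 9×48 + 12
  48 = 4×12
so gcd(31056, 3396) = 12.
12 does not divide 301 (remainder 1), so no integer solutions.

no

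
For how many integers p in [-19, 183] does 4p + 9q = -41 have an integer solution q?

gcd(9, 4):
  9 = 2*4 + 1
  4 = 4*1
so gcd(9, 4) = 1.
Back-substitute for Bézout coefficients:
  1 = 9 - 2*4
  ... = 4*(-2) + 9*(1)
Scale by -41: particular solution (82, -41); reduce p mod 9: (1, -5).
General solution: p = 1 + 9t, q = -5 - 4t for integer t.
-19 ≤ 1 + 9t ≤ 183 gives t ∈ [-2, 20], which is 23 values.

23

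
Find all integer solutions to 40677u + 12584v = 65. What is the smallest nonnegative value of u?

925

gcd(40677, 12584):
  40677 = 3×12584 + 2925
  12584 = 4×2925 + 884
  2925 = 3×884 + 273
  884 = 3×273 + 65
  273 = 4×65 + 13
  65 = 5×13
so gcd(40677, 12584) = 13.
13 divides 65, so solutions exist.
Back-substitute for Bézout coefficients:
  13 = 273 - 4×65
  ... = 40677×(185) + 12584×(-598)
Scale by 65/13 = 5: (u₀, v₀) = (925, -2990).
General solution: u = 925 + 968t, v = -2990 - 3129t for integer t.
u ≥ 0: smallest is 925 mod 968 = 925 (at t = 0), with v = -2990.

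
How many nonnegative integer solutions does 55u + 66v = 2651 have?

gcd(66, 55):
  66 = 1*55 + 11
  55 = 5*11
so gcd(66, 55) = 11.
Back-substitute for Bézout coefficients:
  11 = 66 - 1*55
  ... = 55*(-1) + 66*(1)
Scale by 241: one solution is (-241, 241). Reduce u mod 6: (5, 36).
General: u = 5 + 6t, v = 36 - 5t.
u ≥ 0 ⇒ t ≥ 0; v ≥ 0 ⇒ t ≤ 7. So t ∈ [0, 7]: 8 solutions.

8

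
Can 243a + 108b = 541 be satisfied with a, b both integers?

gcd(243, 108) = 27.
27 does not divide 541 (remainder 1), so no integer solutions.

no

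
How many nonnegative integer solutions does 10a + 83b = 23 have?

gcd(83, 10) = 1  (83 = 8×10 + 3, 10 = 3×3 + 1, 3 = 3×1).
Back-substituting, 10×(25) + 83×(-3) = 1.
Scale by 23: one solution is (575, -69). Reduce a mod 83: (77, -9).
General: a = 77 + 83t, b = -9 - 10t.
a ≥ 0 ⇒ t ≥ 0; b ≥ 0 ⇒ t ≤ -1. So t ∈ [0, -1]: 0 solutions.

0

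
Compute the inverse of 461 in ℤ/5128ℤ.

gcd(5128, 461) = 1.
By Bézout, 461·(2069) + 5128·(-186) = 1.
So 461·2069 ≡ 1 (mod 5128), and 2069 mod 5128 = 2069.

2069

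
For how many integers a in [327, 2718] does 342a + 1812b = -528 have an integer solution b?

gcd(1812, 342) = 6.
By Bézout, 342*(53) + 1812*(-10) = 6.
Particular solution: (168, -32).
General solution: a = 168 + 302t, b = -32 - 57t for integer t.
327 ≤ 168 + 302t ≤ 2718 gives t ∈ [1, 8], which is 8 values.

8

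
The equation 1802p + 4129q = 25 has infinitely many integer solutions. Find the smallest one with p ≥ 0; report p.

gcd(4129, 1802):
  4129 = 2·1802 + 525
  1802 = 3·525 + 227
  525 = 2·227 + 71
  227 = 3·71 + 14
  71 = 5·14 + 1
  14 = 14·1
so gcd(4129, 1802) = 1.
1 divides 25, so solutions exist.
Back-substitute for Bézout coefficients:
  1 = 71 - 5·14
  ... = 1802·(-291) + 4129·(127)
Scale by 25/1 = 25: (p₀, q₀) = (-7275, 3175).
General solution: p = -7275 + 4129t, q = 3175 - 1802t for integer t.
p ≥ 0: smallest is -7275 mod 4129 = 983 (at t = 2), with q = -429.

983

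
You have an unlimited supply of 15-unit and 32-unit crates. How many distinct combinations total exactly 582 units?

Need nonnegative integers with 15j + 32k = 582.
gcd(15, 32) = 1, and 15·(15) + 32·(-7) = 1.
So (j₀, k₀) = (8730, -4074); general j = 8730 + 32t, k = -4074 - 15t.
j ≥ 0 ⇒ t ≥ -272; k ≥ 0 ⇒ t ≤ -272. That's 1 value of t.

1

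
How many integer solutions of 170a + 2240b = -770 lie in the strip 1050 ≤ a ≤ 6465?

24

gcd(2240, 170) = 10.
By Bézout, 170·(-79) + 2240·(6) = 10.
Particular solution: (35, -3).
General solution: a = 35 + 224t, b = -3 - 17t for integer t.
1050 ≤ 35 + 224t ≤ 6465 gives t ∈ [5, 28], which is 24 values.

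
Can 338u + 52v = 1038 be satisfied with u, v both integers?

no

gcd(338, 52) = 26  (338 = 6×52 + 26, 52 = 2×26).
26 does not divide 1038 (remainder 24), so no integer solutions.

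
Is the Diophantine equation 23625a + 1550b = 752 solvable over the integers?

gcd(23625, 1550) = 25  (23625 = 15·1550 + 375, 1550 = 4·375 + 50, 375 = 7·50 + 25, 50 = 2·25).
25 does not divide 752 (remainder 2), so no integer solutions.

no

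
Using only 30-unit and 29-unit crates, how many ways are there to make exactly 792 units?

1

Need nonnegative integers with 30j + 29k = 792.
gcd(30, 29) = 1, and 30·(1) + 29·(-1) = 1.
So (j₀, k₀) = (792, -792); general j = 792 + 29t, k = -792 - 30t.
j ≥ 0 ⇒ t ≥ -27; k ≥ 0 ⇒ t ≤ -27. That's 1 value of t.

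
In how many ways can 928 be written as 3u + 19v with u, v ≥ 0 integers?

16

gcd(19, 3):
  19 = 6*3 + 1
  3 = 3*1
so gcd(19, 3) = 1.
Back-substitute for Bézout coefficients:
  1 = 19 - 6*3
  ... = 3*(-6) + 19*(1)
Scale by 928: one solution is (-5568, 928). Reduce u mod 19: (18, 46).
General: u = 18 + 19t, v = 46 - 3t.
u ≥ 0 ⇒ t ≥ 0; v ≥ 0 ⇒ t ≤ 15. So t ∈ [0, 15]: 16 solutions.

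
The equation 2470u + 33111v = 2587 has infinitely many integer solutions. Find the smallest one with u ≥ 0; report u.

1918

gcd(33111, 2470) = 13.
13 divides 2587, so solutions exist.
By Bézout, 2470×(496) + 33111×(-37) = 13.
Scale by 2587/13 = 199: (u₀, v₀) = (98704, -7363).
General solution: u = 98704 + 2547t, v = -7363 - 190t for integer t.
u ≥ 0: smallest is 98704 mod 2547 = 1918 (at t = -38), with v = -143.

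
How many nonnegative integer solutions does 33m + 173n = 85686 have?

gcd(173, 33) = 1  (173 = 5·33 + 8, 33 = 4·8 + 1, 8 = 8·1).
Back-substituting, 33·(21) + 173·(-4) = 1.
Scale by 85686: one solution is (1799406, -342744). Reduce m mod 173: (33, 489).
General: m = 33 + 173t, n = 489 - 33t.
m ≥ 0 ⇒ t ≥ 0; n ≥ 0 ⇒ t ≤ 14. So t ∈ [0, 14]: 15 solutions.

15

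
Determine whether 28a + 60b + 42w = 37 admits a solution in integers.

no

gcd(60, 28) = 4.
gcd(4, 42) = 2.
2 does not divide 37 (remainder 1), so no integer solutions.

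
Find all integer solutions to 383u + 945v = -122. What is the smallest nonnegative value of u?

gcd(945, 383) = 1.
1 divides -122, so solutions exist.
By Bézout, 383·(227) + 945·(-92) = 1.
Scale by -122/1 = -122: (u₀, v₀) = (-27694, 11224).
General solution: u = -27694 + 945t, v = 11224 - 383t for integer t.
u ≥ 0: smallest is -27694 mod 945 = 656 (at t = 30), with v = -266.

656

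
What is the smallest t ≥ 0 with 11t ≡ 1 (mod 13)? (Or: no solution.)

6

gcd(13, 11):
  13 = 1*11 + 2
  11 = 5*2 + 1
  2 = 2*1
so gcd(13, 11) = 1.
1 divides 1, so solutions exist.
Back-substitute for Bézout coefficients:
  1 = 11 - 5*2
  ... = 11*(6) + 13*(-5)
So 11*(6) ≡ 1 (mod 13); multiply by 1: t ≡ 6 (mod 13).
Smallest nonnegative: t = 6 mod 13 = 6.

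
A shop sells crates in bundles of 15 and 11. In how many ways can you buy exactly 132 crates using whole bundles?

Need nonnegative integers with 15j + 11k = 132.
gcd(15, 11) = 1, and 15·(3) + 11·(-4) = 1.
So (j₀, k₀) = (396, -528); general j = 396 + 11t, k = -528 - 15t.
j ≥ 0 ⇒ t ≥ -36; k ≥ 0 ⇒ t ≤ -36. That's 1 value of t.

1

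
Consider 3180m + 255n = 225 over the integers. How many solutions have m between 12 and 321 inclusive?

18

gcd(3180, 255) = 15  (3180 = 12·255 + 120, 255 = 2·120 + 15, 120 = 8·15).
Back-substituting, 3180·(-2) + 255·(25) = 15.
Scale by 15: particular solution (-30, 375); reduce m mod 17: (4, -49).
General solution: m = 4 + 17t, n = -49 - 212t for integer t.
12 ≤ 4 + 17t ≤ 321 gives t ∈ [1, 18], which is 18 values.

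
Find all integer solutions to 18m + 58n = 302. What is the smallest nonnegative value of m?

20

gcd(58, 18) = 2  (58 = 3×18 + 4, 18 = 4×4 + 2, 4 = 2×2).
2 divides 302, so solutions exist.
Back-substituting, 18×(13) + 58×(-4) = 2.
Scale by 302/2 = 151: (m₀, n₀) = (1963, -604).
General solution: m = 1963 + 29t, n = -604 - 9t for integer t.
m ≥ 0: smallest is 1963 mod 29 = 20 (at t = -67), with n = -1.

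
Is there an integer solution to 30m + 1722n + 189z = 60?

gcd(1722, 30) = 6  (1722 = 57*30 + 12, 30 = 2*12 + 6, 12 = 2*6).
gcd(6, 189) = 3.
3 divides 60, so integer solutions exist.

yes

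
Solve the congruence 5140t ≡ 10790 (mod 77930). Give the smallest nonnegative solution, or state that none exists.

gcd(77930, 5140) = 10.
10 divides 10790, so solutions exist.
By Bézout, 5140·(2441) + 77930·(-161) = 10.
So 5140·(2441) ≡ 10 (mod 77930); multiply by 1079: t ≡ 2633839 (mod 7793).
Smallest nonnegative: t = 2633839 mod 7793 = 7598.

7598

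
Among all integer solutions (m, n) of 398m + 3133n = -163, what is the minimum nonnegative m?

3046

gcd(3133, 398):
  3133 = 7*398 + 347
  398 = 1*347 + 51
  347 = 6*51 + 41
  51 = 1*41 + 10
  41 = 4*10 + 1
  10 = 10*1
so gcd(3133, 398) = 1.
1 divides -163, so solutions exist.
Back-substitute for Bézout coefficients:
  1 = 41 - 4*10
  ... = 398*(-307) + 3133*(39)
Scale by -163/1 = -163: (m₀, n₀) = (50041, -6357).
General solution: m = 50041 + 3133t, n = -6357 - 398t for integer t.
m ≥ 0: smallest is 50041 mod 3133 = 3046 (at t = -15), with n = -387.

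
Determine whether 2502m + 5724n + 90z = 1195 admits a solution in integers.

no

gcd(5724, 2502) = 18  (5724 = 2·2502 + 720, 2502 = 3·720 + 342, 720 = 2·342 + 36, 342 = 9·36 + 18, 36 = 2·18).
gcd(18, 90) = 18.
18 does not divide 1195 (remainder 7), so no integer solutions.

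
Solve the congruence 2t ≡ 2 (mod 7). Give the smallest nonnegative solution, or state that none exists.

gcd(7, 2) = 1  (7 = 3×2 + 1, 2 = 2×1).
1 divides 2, so solutions exist.
Back-substituting, 2×(-3) + 7×(1) = 1.
So 2×(-3) ≡ 1 (mod 7); multiply by 2: t ≡ -6 (mod 7).
Smallest nonnegative: t = -6 mod 7 = 1.

1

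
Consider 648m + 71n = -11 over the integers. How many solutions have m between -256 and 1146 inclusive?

gcd(648, 71) = 1  (648 = 9×71 + 9, 71 = 7×9 + 8, 9 = 1×8 + 1, 8 = 8×1).
Back-substituting, 648×(8) + 71×(-73) = 1.
Scale by -11: particular solution (-88, 803); reduce m mod 71: (54, -493).
General solution: m = 54 + 71t, n = -493 - 648t for integer t.
-256 ≤ 54 + 71t ≤ 1146 gives t ∈ [-4, 15], which is 20 values.

20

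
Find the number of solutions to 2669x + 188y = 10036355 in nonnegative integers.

20

gcd(2669, 188):
  2669 = 14·188 + 37
  188 = 5·37 + 3
  37 = 12·3 + 1
  3 = 3·1
so gcd(2669, 188) = 1.
Back-substitute for Bézout coefficients:
  1 = 37 - 12·3
  ... = 2669·(61) + 188·(-866)
Scale by 10036355: one solution is (612217655, -8691483430). Reduce x mod 188: (167, 51014).
General: x = 167 + 188t, y = 51014 - 2669t.
x ≥ 0 ⇒ t ≥ 0; y ≥ 0 ⇒ t ≤ 19. So t ∈ [0, 19]: 20 solutions.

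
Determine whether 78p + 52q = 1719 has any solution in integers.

gcd(78, 52) = 26.
26 does not divide 1719 (remainder 3), so no integer solutions.

no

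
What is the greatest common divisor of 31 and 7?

gcd(31, 7):
  31 = 4·7 + 3
  7 = 2·3 + 1
  3 = 3·1
so gcd(31, 7) = 1.

1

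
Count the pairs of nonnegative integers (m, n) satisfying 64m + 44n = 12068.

17

gcd(64, 44) = 4  (64 = 1·44 + 20, 44 = 2·20 + 4, 20 = 5·4).
Back-substituting, 64·(-2) + 44·(3) = 4.
Scale by 3017: one solution is (-6034, 9051). Reduce m mod 11: (5, 267).
General: m = 5 + 11t, n = 267 - 16t.
m ≥ 0 ⇒ t ≥ 0; n ≥ 0 ⇒ t ≤ 16. So t ∈ [0, 16]: 17 solutions.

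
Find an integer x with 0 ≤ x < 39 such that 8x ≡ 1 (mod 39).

gcd(39, 8) = 1  (39 = 4×8 + 7, 8 = 1×7 + 1, 7 = 7×1).
Back-substituting, 8×(5) + 39×(-1) = 1.
So 8×5 ≡ 1 (mod 39), and 5 mod 39 = 5.

5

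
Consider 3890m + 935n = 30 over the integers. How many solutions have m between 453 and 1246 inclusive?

gcd(3890, 935) = 5  (3890 = 4×935 + 150, 935 = 6×150 + 35, 150 = 4×35 + 10, 35 = 3×10 + 5, 10 = 2×5).
Back-substituting, 3890×(-81) + 935×(337) = 5.
Scale by 6: particular solution (-486, 2022); reduce m mod 187: (75, -312).
General solution: m = 75 + 187t, n = -312 - 778t for integer t.
453 ≤ 75 + 187t ≤ 1246 gives t ∈ [3, 6], which is 4 values.

4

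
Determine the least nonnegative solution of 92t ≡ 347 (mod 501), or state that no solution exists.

31

gcd(501, 92) = 1.
1 divides 347, so solutions exist.
By Bézout, 92*(-49) + 501*(9) = 1.
So 92*(-49) ≡ 1 (mod 501); multiply by 347: t ≡ -17003 (mod 501).
Smallest nonnegative: t = -17003 mod 501 = 31.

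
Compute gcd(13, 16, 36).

1

gcd(16, 13):
  16 = 1×13 + 3
  13 = 4×3 + 1
  3 = 3×1
so gcd(16, 13) = 1.
gcd(1, 36) = 1.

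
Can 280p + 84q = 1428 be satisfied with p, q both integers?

yes

gcd(280, 84) = 28  (280 = 3·84 + 28, 84 = 3·28).
28 divides 1428, so integer solutions exist.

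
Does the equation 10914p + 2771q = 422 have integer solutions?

gcd(10914, 2771) = 17  (10914 = 3·2771 + 2601, 2771 = 1·2601 + 170, 2601 = 15·170 + 51, 170 = 3·51 + 17, 51 = 3·17).
17 does not divide 422 (remainder 14), so no integer solutions.

no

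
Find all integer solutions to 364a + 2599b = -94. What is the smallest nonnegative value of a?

gcd(2599, 364):
  2599 = 7*364 + 51
  364 = 7*51 + 7
  51 = 7*7 + 2
  7 = 3*2 + 1
  2 = 2*1
so gcd(2599, 364) = 1.
1 divides -94, so solutions exist.
Back-substitute for Bézout coefficients:
  1 = 7 - 3*2
  ... = 364*(1121) + 2599*(-157)
Scale by -94/1 = -94: (a₀, b₀) = (-105374, 14758).
General solution: a = -105374 + 2599t, b = 14758 - 364t for integer t.
a ≥ 0: smallest is -105374 mod 2599 = 1185 (at t = 41), with b = -166.

1185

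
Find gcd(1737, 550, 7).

1

gcd(1737, 550):
  1737 = 3*550 + 87
  550 = 6*87 + 28
  87 = 3*28 + 3
  28 = 9*3 + 1
  3 = 3*1
so gcd(1737, 550) = 1.
gcd(1, 7) = 1.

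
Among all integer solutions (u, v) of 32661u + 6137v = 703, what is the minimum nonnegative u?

gcd(32661, 6137) = 19  (32661 = 5*6137 + 1976, 6137 = 3*1976 + 209, 1976 = 9*209 + 95, 209 = 2*95 + 19, 95 = 5*19).
19 divides 703, so solutions exist.
Back-substituting, 32661*(-59) + 6137*(314) = 19.
Scale by 703/19 = 37: (u₀, v₀) = (-2183, 11618).
General solution: u = -2183 + 323t, v = 11618 - 1719t for integer t.
u ≥ 0: smallest is -2183 mod 323 = 78 (at t = 7), with v = -415.

78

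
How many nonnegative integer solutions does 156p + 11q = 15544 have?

9

gcd(156, 11) = 1.
By Bézout, 156·(-5) + 11·(71) = 1.
One solution: (6, 1328).
General: p = 6 + 11t, q = 1328 - 156t.
p ≥ 0 ⇒ t ≥ 0; q ≥ 0 ⇒ t ≤ 8. So t ∈ [0, 8]: 9 solutions.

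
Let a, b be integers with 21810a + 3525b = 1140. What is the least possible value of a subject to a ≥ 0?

gcd(21810, 3525):
  21810 = 6*3525 + 660
  3525 = 5*660 + 225
  660 = 2*225 + 210
  225 = 1*210 + 15
  210 = 14*15
so gcd(21810, 3525) = 15.
15 divides 1140, so solutions exist.
Back-substitute for Bézout coefficients:
  15 = 225 - 1*210
  ... = 21810*(-16) + 3525*(99)
Scale by 1140/15 = 76: (a₀, b₀) = (-1216, 7524).
General solution: a = -1216 + 235t, b = 7524 - 1454t for integer t.
a ≥ 0: smallest is -1216 mod 235 = 194 (at t = 6), with b = -1200.

194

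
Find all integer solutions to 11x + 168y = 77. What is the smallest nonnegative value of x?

7

gcd(168, 11):
  168 = 15×11 + 3
  11 = 3×3 + 2
  3 = 1×2 + 1
  2 = 2×1
so gcd(168, 11) = 1.
1 divides 77, so solutions exist.
Back-substitute for Bézout coefficients:
  1 = 3 - 1×2
  ... = 11×(-61) + 168×(4)
Scale by 77/1 = 77: (x₀, y₀) = (-4697, 308).
General solution: x = -4697 + 168t, y = 308 - 11t for integer t.
x ≥ 0: smallest is -4697 mod 168 = 7 (at t = 28), with y = 0.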